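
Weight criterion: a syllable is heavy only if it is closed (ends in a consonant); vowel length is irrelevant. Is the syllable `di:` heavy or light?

light

`di:`: long vowel, open (no coda). Open (no coda) → light.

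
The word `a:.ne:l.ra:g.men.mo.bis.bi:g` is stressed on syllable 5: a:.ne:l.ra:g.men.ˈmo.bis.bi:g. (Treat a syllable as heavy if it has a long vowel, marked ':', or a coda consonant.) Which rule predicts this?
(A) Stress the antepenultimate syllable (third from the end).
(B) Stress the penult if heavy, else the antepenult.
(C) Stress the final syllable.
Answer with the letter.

A

Rule A → syllable 5 ✓.
Rule B → syllable 6 (observed: 5).
Rule C → syllable 7 (observed: 5).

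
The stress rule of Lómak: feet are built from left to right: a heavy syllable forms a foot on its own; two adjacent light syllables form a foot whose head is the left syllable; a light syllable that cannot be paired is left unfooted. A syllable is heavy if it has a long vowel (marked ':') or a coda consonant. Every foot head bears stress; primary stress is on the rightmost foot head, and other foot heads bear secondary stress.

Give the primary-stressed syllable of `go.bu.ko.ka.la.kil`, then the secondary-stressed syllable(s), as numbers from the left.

primary 6, secondary 1, 3

Weights: 1 go L, 2 bu L, 3 ko L, 4 ka L, 5 la L, 6 kil H.
Parse left to right (heavy = foot alone; LL = one foot; stranded L unfooted): (ˈgo.bu) (ˈko.ka) la (ˈkil).
Foot heads: 1, 3, 6.
Primary stress on the rightmost head = syllable 6.
Secondary stress on 1, 3: ˌgo.bu.ˌko.ka.la.ˈkil.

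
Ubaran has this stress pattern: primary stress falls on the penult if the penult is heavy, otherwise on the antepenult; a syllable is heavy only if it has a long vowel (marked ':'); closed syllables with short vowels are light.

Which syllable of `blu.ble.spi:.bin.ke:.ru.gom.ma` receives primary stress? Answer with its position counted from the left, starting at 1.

Weights: 6 ru L, 7 gom L, 8 ma L.
The penult (syllable 7, gom) is light, so stress falls on the antepenult (syllable 6, ru).
Primary stress: syllable 6 → blu.ble.spi:.bin.ke:.ˈru.gom.ma.

6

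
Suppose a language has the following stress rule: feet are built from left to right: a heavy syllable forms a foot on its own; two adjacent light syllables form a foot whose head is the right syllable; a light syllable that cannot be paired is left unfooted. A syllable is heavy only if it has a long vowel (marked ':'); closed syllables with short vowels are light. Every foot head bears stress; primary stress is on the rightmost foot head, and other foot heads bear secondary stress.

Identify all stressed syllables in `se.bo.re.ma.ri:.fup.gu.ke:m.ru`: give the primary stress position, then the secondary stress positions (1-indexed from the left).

primary 8, secondary 2, 4, 5, 7

Weights: 1 se L, 2 bo L, 3 re L, 4 ma L, 5 ri: H, 6 fup L, 7 gu L, 8 ke:m H, 9 ru L.
Parse left to right (heavy = foot alone; LL = one foot; stranded L unfooted): (se.ˈbo) (re.ˈma) (ˈri:) (fup.ˈgu) (ˈke:m) ru.
Foot heads: 2, 4, 5, 7, 8.
Primary stress on the rightmost head = syllable 8.
Secondary stress on 2, 4, 5, 7: se.ˌbo.re.ˌma.ˌri:.fup.ˌgu.ˈke:m.ru.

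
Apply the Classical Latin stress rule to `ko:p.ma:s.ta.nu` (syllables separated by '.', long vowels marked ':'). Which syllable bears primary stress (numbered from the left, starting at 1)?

2

Classical Latin: stress the penult if heavy (long vowel or closed), else the antepenult.
Weights: 2 ma:s H, 3 ta L, 4 nu L.
The penult (syllable 3, ta) is light, so stress falls on the antepenult (syllable 2, ma:s).
Stress on syllable 2: ko:p.ˈma:s.ta.nu.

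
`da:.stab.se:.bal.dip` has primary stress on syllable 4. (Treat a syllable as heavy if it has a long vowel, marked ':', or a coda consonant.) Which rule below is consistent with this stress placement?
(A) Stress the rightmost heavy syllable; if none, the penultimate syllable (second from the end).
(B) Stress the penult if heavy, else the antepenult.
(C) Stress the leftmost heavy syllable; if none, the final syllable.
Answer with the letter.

Rule A → syllable 5 (observed: 4).
Rule B → syllable 4 ✓.
Rule C → syllable 1 (observed: 4).

B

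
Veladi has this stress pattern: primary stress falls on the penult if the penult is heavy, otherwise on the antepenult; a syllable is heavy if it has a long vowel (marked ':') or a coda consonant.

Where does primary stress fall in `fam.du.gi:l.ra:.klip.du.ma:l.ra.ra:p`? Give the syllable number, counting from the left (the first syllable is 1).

Weights: 7 ma:l H, 8 ra L, 9 ra:p H.
The penult (syllable 8, ra) is light, so stress falls on the antepenult (syllable 7, ma:l).
Primary stress: syllable 7 → fam.du.gi:l.ra:.klip.du.ˈma:l.ra.ra:p.

7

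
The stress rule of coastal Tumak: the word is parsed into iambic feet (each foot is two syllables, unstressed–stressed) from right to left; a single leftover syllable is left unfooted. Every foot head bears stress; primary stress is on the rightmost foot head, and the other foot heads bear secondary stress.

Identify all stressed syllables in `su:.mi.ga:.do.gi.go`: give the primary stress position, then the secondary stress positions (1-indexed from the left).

Parse right to left into iambic (σˈσ) feet: (su:.ˈmi) (ga:.ˈdo) (gi.ˈgo).
Foot heads (stressed positions): 2, 4, 6.
End Rule Rightmost: primary stress on the rightmost head = syllable 6.
Secondary stress on 2, 4: su:.ˌmi.ga:.ˌdo.gi.ˈgo.

primary 6, secondary 2, 4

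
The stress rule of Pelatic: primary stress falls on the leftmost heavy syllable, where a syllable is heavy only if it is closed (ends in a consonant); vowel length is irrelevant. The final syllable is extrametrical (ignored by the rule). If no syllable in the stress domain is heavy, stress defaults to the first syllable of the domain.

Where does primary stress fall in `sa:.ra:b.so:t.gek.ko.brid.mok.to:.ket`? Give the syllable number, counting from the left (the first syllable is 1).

2

The final syllable (9, ket) is extrametrical; the stress domain is syllables 1–8.
Weights: 1 sa: L, 2 ra:b H, 3 so:t H, 4 gek H, 5 ko L, 6 brid H, 7 mok H, 8 to: L.
Heavy syllables in the domain: 2, 3, 4, 6, 7. The leftmost is syllable 2 (ra:b).
Primary stress: syllable 2 → sa:.ˈra:b.so:t.gek.ko.brid.mok.to:.ket.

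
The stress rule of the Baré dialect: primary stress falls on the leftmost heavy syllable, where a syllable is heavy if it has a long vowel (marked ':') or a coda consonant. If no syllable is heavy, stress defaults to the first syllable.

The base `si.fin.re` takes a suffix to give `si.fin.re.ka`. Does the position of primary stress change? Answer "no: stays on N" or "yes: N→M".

Base `si.fin.re` (3 syllables):
  Weights: 1 si L, 2 fin H, 3 re L.
  Heavy syllables in the domain: 2. The leftmost is syllable 2 (fin).
  → primary stress on syllable 2.
Suffixed `si.fin.re.ka` (4 syllables):
  Weights: 1 si L, 2 fin H, 3 re L, 4 ka L.
  Heavy syllables in the domain: 2. The leftmost is syllable 2 (fin).
  → primary stress on syllable 2.

no: stays on 2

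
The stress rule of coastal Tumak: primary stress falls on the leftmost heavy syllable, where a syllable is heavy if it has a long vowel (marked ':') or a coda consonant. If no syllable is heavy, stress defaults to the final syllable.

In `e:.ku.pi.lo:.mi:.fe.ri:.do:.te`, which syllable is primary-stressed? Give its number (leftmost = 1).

Weights: 1 e: H, 2 ku L, 3 pi L, 4 lo: H, 5 mi: H, 6 fe L, 7 ri: H, 8 do: H, 9 te L.
Heavy syllables in the domain: 1, 4, 5, 7, 8. The leftmost is syllable 1 (e:).
Primary stress: syllable 1 → ˈe:.ku.pi.lo:.mi:.fe.ri:.do:.te.

1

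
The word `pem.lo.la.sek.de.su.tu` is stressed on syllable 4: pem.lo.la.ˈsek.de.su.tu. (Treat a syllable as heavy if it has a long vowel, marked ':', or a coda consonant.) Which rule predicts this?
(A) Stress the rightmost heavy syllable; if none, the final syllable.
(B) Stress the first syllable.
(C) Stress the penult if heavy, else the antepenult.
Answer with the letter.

A

Rule A → syllable 4 ✓.
Rule B → syllable 1 (observed: 4).
Rule C → syllable 5 (observed: 4).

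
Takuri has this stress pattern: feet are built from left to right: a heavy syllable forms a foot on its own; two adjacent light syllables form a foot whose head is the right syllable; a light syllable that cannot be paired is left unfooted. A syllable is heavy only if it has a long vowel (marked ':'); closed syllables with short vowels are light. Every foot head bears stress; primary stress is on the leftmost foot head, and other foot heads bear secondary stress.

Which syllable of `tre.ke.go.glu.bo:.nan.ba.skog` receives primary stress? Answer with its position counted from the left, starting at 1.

Weights: 1 tre L, 2 ke L, 3 go L, 4 glu L, 5 bo: H, 6 nan L, 7 ba L, 8 skog L.
Parse left to right (heavy = foot alone; LL = one foot; stranded L unfooted): (tre.ˈke) (go.ˈglu) (ˈbo:) (nan.ˈba) skog.
Foot heads: 2, 4, 5, 7.
Primary stress on the leftmost head = syllable 2.
Primary stress: syllable 2 → tre.ˈke.go.glu.bo:.nan.ba.skog.

2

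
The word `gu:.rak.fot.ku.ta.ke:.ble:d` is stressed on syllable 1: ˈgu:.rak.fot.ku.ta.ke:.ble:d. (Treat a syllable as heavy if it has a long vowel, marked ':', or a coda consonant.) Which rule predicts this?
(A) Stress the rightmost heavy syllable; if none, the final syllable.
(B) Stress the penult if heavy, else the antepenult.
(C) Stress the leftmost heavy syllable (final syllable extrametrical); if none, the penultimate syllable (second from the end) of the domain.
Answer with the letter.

Rule A → syllable 7 (observed: 1).
Rule B → syllable 6 (observed: 1).
Rule C → syllable 1 ✓.

C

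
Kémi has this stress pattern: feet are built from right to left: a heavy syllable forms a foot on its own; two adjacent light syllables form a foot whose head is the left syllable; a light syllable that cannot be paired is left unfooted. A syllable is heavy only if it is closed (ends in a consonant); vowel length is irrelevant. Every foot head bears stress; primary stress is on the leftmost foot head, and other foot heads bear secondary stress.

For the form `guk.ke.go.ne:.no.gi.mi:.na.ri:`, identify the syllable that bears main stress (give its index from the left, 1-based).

Weights: 1 guk H, 2 ke L, 3 go L, 4 ne: L, 5 no L, 6 gi L, 7 mi: L, 8 na L, 9 ri: L.
Parse right to left (heavy = foot alone; LL = one foot; stranded L unfooted): (ˈguk) (ˈke.go) (ˈne:.no) (ˈgi.mi:) (ˈna.ri:).
Foot heads: 1, 2, 4, 6, 8.
Primary stress on the leftmost head = syllable 1.
Primary stress: syllable 1 → ˈguk.ke.go.ne:.no.gi.mi:.na.ri:.

1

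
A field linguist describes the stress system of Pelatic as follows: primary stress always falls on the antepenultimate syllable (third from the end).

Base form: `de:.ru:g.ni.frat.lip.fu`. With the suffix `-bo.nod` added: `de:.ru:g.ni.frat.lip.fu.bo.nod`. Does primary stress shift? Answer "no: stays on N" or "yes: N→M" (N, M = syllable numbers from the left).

yes: 4→6

Base `de:.ru:g.ni.frat.lip.fu` (6 syllables):
  The word has 6 syllables; the antepenultimate syllable (third from the end) is syllable 4 (frat).
  → primary stress on syllable 4.
Suffixed `de:.ru:g.ni.frat.lip.fu.bo.nod` (8 syllables):
  The word has 8 syllables; the antepenultimate syllable (third from the end) is syllable 6 (fu).
  → primary stress on syllable 6.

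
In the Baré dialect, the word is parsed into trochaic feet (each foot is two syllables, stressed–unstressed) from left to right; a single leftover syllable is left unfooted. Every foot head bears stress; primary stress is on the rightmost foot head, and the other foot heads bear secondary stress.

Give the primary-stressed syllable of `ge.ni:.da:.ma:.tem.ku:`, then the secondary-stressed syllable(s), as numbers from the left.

Parse left to right into trochaic (ˈσσ) feet: (ˈge.ni:) (ˈda:.ma:) (ˈtem.ku:).
Foot heads (stressed positions): 1, 3, 5.
End Rule Rightmost: primary stress on the rightmost head = syllable 5.
Secondary stress on 1, 3: ˌge.ni:.ˌda:.ma:.ˈtem.ku:.

primary 5, secondary 1, 3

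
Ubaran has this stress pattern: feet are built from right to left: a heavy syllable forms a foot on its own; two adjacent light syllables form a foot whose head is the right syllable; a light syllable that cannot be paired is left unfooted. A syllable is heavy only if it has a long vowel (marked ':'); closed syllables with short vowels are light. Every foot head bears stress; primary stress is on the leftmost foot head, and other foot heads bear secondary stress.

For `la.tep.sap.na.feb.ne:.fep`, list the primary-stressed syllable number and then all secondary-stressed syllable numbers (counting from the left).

Weights: 1 la L, 2 tep L, 3 sap L, 4 na L, 5 feb L, 6 ne: H, 7 fep L.
Parse right to left (heavy = foot alone; LL = one foot; stranded L unfooted): la (tep.ˈsap) (na.ˈfeb) (ˈne:) fep.
Foot heads: 3, 5, 6.
Primary stress on the leftmost head = syllable 3.
Secondary stress on 5, 6: la.tep.ˈsap.na.ˌfeb.ˌne:.fep.

primary 3, secondary 5, 6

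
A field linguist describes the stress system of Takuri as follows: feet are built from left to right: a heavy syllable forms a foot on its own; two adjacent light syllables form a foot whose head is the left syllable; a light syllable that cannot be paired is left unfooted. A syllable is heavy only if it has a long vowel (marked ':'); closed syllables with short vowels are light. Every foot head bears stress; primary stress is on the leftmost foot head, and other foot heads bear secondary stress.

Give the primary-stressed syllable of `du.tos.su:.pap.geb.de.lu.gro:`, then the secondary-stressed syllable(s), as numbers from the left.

Weights: 1 du L, 2 tos L, 3 su: H, 4 pap L, 5 geb L, 6 de L, 7 lu L, 8 gro: H.
Parse left to right (heavy = foot alone; LL = one foot; stranded L unfooted): (ˈdu.tos) (ˈsu:) (ˈpap.geb) (ˈde.lu) (ˈgro:).
Foot heads: 1, 3, 4, 6, 8.
Primary stress on the leftmost head = syllable 1.
Secondary stress on 3, 4, 6, 8: ˈdu.tos.ˌsu:.ˌpap.geb.ˌde.lu.ˌgro:.

primary 1, secondary 3, 4, 6, 8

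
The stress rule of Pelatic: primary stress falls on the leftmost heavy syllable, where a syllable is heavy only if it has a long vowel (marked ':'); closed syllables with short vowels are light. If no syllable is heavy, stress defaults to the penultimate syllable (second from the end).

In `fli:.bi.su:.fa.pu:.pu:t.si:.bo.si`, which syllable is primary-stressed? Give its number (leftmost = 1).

Weights: 1 fli: H, 2 bi L, 3 su: H, 4 fa L, 5 pu: H, 6 pu:t H, 7 si: H, 8 bo L, 9 si L.
Heavy syllables in the domain: 1, 3, 5, 6, 7. The leftmost is syllable 1 (fli:).
Primary stress: syllable 1 → ˈfli:.bi.su:.fa.pu:.pu:t.si:.bo.si.

1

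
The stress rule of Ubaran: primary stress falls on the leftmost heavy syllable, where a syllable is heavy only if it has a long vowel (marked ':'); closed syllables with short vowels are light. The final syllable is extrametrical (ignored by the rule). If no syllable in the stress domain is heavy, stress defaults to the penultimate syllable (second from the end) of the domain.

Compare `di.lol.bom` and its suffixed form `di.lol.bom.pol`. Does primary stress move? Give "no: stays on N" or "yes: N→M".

Base `di.lol.bom` (3 syllables):
  The final syllable (3, bom) is extrametrical; the stress domain is syllables 1–2.
  Weights: 1 di L, 2 lol L.
  No heavy syllable in the domain; default to the penultimate syllable (second from the end) of the domain = syllable 1.
  → primary stress on syllable 1.
Suffixed `di.lol.bom.pol` (4 syllables):
  The final syllable (4, pol) is extrametrical; the stress domain is syllables 1–3.
  Weights: 1 di L, 2 lol L, 3 bom L.
  No heavy syllable in the domain; default to the penultimate syllable (second from the end) of the domain = syllable 2.
  → primary stress on syllable 2.

yes: 1→2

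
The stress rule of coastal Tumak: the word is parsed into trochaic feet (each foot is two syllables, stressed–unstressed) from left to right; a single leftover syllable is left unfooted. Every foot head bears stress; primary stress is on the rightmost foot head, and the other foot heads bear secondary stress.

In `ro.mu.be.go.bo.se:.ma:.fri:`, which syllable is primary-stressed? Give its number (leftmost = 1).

7

Parse left to right into trochaic (ˈσσ) feet: (ˈro.mu) (ˈbe.go) (ˈbo.se:) (ˈma:.fri:).
Foot heads (stressed positions): 1, 3, 5, 7.
End Rule Rightmost: primary stress on the rightmost head = syllable 7.
Primary stress: syllable 7 → ro.mu.be.go.bo.se:.ˈma:.fri:.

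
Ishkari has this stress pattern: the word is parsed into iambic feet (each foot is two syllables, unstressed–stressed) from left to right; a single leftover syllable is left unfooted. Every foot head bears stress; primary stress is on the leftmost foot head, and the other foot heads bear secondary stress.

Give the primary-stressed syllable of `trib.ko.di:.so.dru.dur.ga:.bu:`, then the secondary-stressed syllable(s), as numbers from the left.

primary 2, secondary 4, 6, 8

Parse left to right into iambic (σˈσ) feet: (trib.ˈko) (di:.ˈso) (dru.ˈdur) (ga:.ˈbu:).
Foot heads (stressed positions): 2, 4, 6, 8.
End Rule Leftmost: primary stress on the leftmost head = syllable 2.
Secondary stress on 4, 6, 8: trib.ˈko.di:.ˌso.dru.ˌdur.ga:.ˌbu:.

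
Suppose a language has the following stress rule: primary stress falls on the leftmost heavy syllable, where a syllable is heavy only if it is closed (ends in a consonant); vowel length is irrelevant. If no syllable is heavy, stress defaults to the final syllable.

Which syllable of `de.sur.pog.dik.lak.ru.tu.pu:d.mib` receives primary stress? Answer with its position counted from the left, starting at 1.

2

Weights: 1 de L, 2 sur H, 3 pog H, 4 dik H, 5 lak H, 6 ru L, 7 tu L, 8 pu:d H, 9 mib H.
Heavy syllables in the domain: 2, 3, 4, 5, 8, 9. The leftmost is syllable 2 (sur).
Primary stress: syllable 2 → de.ˈsur.pog.dik.lak.ru.tu.pu:d.mib.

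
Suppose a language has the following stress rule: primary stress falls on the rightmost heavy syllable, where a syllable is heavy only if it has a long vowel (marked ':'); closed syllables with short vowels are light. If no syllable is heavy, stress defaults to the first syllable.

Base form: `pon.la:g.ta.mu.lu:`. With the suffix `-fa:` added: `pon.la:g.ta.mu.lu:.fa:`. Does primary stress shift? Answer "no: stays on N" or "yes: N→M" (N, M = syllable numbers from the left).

yes: 5→6

Base `pon.la:g.ta.mu.lu:` (5 syllables):
  Weights: 1 pon L, 2 la:g H, 3 ta L, 4 mu L, 5 lu: H.
  Heavy syllables in the domain: 2, 5. The rightmost is syllable 5 (lu:).
  → primary stress on syllable 5.
Suffixed `pon.la:g.ta.mu.lu:.fa:` (6 syllables):
  Weights: 1 pon L, 2 la:g H, 3 ta L, 4 mu L, 5 lu: H, 6 fa: H.
  Heavy syllables in the domain: 2, 5, 6. The rightmost is syllable 6 (fa:).
  → primary stress on syllable 6.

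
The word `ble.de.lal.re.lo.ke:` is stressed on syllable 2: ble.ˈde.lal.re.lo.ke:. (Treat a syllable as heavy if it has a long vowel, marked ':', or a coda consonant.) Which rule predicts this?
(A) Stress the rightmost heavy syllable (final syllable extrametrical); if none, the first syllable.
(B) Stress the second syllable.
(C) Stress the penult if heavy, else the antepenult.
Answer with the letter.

B

Rule A → syllable 3 (observed: 2).
Rule B → syllable 2 ✓.
Rule C → syllable 4 (observed: 2).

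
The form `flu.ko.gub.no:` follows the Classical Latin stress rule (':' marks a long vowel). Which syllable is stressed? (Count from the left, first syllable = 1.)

Classical Latin: stress the penult if heavy (long vowel or closed), else the antepenult.
Weights: 2 ko L, 3 gub H, 4 no: H.
The penult (syllable 3, gub) is heavy, so it takes stress.
Stress on syllable 3: flu.ko.ˈgub.no:.

3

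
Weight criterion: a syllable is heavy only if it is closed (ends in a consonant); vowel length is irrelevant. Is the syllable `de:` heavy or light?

`de:`: long vowel, open (no coda). Open (no coda) → light.

light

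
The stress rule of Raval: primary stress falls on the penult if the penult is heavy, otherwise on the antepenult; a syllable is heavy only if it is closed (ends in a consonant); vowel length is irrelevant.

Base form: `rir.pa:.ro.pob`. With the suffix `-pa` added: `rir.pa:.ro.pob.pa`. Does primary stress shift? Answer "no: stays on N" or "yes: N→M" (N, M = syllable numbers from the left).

yes: 2→4

Base `rir.pa:.ro.pob` (4 syllables):
  Weights: 2 pa: L, 3 ro L, 4 pob H.
  The penult (syllable 3, ro) is light, so stress falls on the antepenult (syllable 2, pa:).
  → primary stress on syllable 2.
Suffixed `rir.pa:.ro.pob.pa` (5 syllables):
  Weights: 3 ro L, 4 pob H, 5 pa L.
  The penult (syllable 4, pob) is heavy, so it takes stress.
  → primary stress on syllable 4.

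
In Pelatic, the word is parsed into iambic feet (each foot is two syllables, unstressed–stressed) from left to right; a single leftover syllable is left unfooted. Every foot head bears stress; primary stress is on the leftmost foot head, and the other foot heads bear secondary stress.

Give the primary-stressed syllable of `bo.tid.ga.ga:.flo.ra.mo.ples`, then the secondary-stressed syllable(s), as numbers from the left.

Parse left to right into iambic (σˈσ) feet: (bo.ˈtid) (ga.ˈga:) (flo.ˈra) (mo.ˈples).
Foot heads (stressed positions): 2, 4, 6, 8.
End Rule Leftmost: primary stress on the leftmost head = syllable 2.
Secondary stress on 4, 6, 8: bo.ˈtid.ga.ˌga:.flo.ˌra.mo.ˌples.

primary 2, secondary 4, 6, 8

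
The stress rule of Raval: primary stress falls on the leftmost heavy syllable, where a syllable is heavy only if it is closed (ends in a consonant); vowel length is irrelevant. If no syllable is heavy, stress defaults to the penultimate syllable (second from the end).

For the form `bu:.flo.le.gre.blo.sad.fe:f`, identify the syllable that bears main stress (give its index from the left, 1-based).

Weights: 1 bu: L, 2 flo L, 3 le L, 4 gre L, 5 blo L, 6 sad H, 7 fe:f H.
Heavy syllables in the domain: 6, 7. The leftmost is syllable 6 (sad).
Primary stress: syllable 6 → bu:.flo.le.gre.blo.ˈsad.fe:f.

6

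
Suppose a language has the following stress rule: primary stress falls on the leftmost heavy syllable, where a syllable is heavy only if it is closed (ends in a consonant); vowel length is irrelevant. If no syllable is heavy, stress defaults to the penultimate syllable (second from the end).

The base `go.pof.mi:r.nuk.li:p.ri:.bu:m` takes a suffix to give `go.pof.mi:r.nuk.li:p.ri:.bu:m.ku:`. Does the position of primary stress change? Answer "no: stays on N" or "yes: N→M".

Base `go.pof.mi:r.nuk.li:p.ri:.bu:m` (7 syllables):
  Weights: 1 go L, 2 pof H, 3 mi:r H, 4 nuk H, 5 li:p H, 6 ri: L, 7 bu:m H.
  Heavy syllables in the domain: 2, 3, 4, 5, 7. The leftmost is syllable 2 (pof).
  → primary stress on syllable 2.
Suffixed `go.pof.mi:r.nuk.li:p.ri:.bu:m.ku:` (8 syllables):
  Weights: 1 go L, 2 pof H, 3 mi:r H, 4 nuk H, 5 li:p H, 6 ri: L, 7 bu:m H, 8 ku: L.
  Heavy syllables in the domain: 2, 3, 4, 5, 7. The leftmost is syllable 2 (pof).
  → primary stress on syllable 2.

no: stays on 2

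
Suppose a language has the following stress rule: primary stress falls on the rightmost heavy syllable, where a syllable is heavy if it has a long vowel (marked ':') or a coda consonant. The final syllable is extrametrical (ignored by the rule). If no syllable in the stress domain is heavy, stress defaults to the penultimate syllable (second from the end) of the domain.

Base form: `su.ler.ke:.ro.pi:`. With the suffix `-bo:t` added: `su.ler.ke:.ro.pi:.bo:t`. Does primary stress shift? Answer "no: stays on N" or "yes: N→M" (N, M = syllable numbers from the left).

yes: 3→5

Base `su.ler.ke:.ro.pi:` (5 syllables):
  The final syllable (5, pi:) is extrametrical; the stress domain is syllables 1–4.
  Weights: 1 su L, 2 ler H, 3 ke: H, 4 ro L.
  Heavy syllables in the domain: 2, 3. The rightmost is syllable 3 (ke:).
  → primary stress on syllable 3.
Suffixed `su.ler.ke:.ro.pi:.bo:t` (6 syllables):
  The final syllable (6, bo:t) is extrametrical; the stress domain is syllables 1–5.
  Weights: 1 su L, 2 ler H, 3 ke: H, 4 ro L, 5 pi: H.
  Heavy syllables in the domain: 2, 3, 5. The rightmost is syllable 5 (pi:).
  → primary stress on syllable 5.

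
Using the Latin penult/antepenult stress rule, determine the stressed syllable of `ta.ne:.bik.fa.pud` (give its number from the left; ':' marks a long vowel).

3

Classical Latin: stress the penult if heavy (long vowel or closed), else the antepenult.
Weights: 3 bik H, 4 fa L, 5 pud H.
The penult (syllable 4, fa) is light, so stress falls on the antepenult (syllable 3, bik).
Stress on syllable 3: ta.ne:.ˈbik.fa.pud.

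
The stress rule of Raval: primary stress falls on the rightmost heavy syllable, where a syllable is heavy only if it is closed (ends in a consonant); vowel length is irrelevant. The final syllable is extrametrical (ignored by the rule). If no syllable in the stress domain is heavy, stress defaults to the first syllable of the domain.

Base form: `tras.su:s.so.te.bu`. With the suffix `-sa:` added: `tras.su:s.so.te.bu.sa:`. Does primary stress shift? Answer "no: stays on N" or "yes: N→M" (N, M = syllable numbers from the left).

no: stays on 2

Base `tras.su:s.so.te.bu` (5 syllables):
  The final syllable (5, bu) is extrametrical; the stress domain is syllables 1–4.
  Weights: 1 tras H, 2 su:s H, 3 so L, 4 te L.
  Heavy syllables in the domain: 1, 2. The rightmost is syllable 2 (su:s).
  → primary stress on syllable 2.
Suffixed `tras.su:s.so.te.bu.sa:` (6 syllables):
  The final syllable (6, sa:) is extrametrical; the stress domain is syllables 1–5.
  Weights: 1 tras H, 2 su:s H, 3 so L, 4 te L, 5 bu L.
  Heavy syllables in the domain: 1, 2. The rightmost is syllable 2 (su:s).
  → primary stress on syllable 2.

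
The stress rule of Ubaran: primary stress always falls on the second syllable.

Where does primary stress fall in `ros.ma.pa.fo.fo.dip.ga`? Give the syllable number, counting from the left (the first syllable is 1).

The word has 7 syllables; the second syllable is syllable 2 (ma).
Primary stress: syllable 2 → ros.ˈma.pa.fo.fo.dip.ga.

2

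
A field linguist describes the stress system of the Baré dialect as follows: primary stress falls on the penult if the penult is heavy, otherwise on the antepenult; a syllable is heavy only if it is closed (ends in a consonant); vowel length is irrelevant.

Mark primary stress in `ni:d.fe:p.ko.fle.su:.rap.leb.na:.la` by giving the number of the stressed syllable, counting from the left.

7

Weights: 7 leb H, 8 na: L, 9 la L.
The penult (syllable 8, na:) is light, so stress falls on the antepenult (syllable 7, leb).
Primary stress: syllable 7 → ni:d.fe:p.ko.fle.su:.rap.ˈleb.na:.la.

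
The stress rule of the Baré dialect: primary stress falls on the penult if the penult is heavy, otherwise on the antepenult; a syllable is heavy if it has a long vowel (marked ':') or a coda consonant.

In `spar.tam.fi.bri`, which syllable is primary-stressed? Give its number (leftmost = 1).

Weights: 2 tam H, 3 fi L, 4 bri L.
The penult (syllable 3, fi) is light, so stress falls on the antepenult (syllable 2, tam).
Primary stress: syllable 2 → spar.ˈtam.fi.bri.

2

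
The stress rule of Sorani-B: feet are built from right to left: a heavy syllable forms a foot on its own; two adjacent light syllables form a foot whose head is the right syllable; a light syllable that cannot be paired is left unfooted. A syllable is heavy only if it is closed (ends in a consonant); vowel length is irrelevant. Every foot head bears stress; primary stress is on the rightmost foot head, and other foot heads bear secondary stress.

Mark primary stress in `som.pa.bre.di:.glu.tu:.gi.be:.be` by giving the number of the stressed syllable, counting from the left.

Weights: 1 som H, 2 pa L, 3 bre L, 4 di: L, 5 glu L, 6 tu: L, 7 gi L, 8 be: L, 9 be L.
Parse right to left (heavy = foot alone; LL = one foot; stranded L unfooted): (ˈsom) (pa.ˈbre) (di:.ˈglu) (tu:.ˈgi) (be:.ˈbe).
Foot heads: 1, 3, 5, 7, 9.
Primary stress on the rightmost head = syllable 9.
Primary stress: syllable 9 → som.pa.bre.di:.glu.tu:.gi.be:.ˈbe.

9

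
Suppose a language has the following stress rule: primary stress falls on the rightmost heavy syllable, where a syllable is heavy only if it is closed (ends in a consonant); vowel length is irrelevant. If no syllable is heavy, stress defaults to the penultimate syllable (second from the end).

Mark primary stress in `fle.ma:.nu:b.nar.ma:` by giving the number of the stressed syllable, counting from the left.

4

Weights: 1 fle L, 2 ma: L, 3 nu:b H, 4 nar H, 5 ma: L.
Heavy syllables in the domain: 3, 4. The rightmost is syllable 4 (nar).
Primary stress: syllable 4 → fle.ma:.nu:b.ˈnar.ma:.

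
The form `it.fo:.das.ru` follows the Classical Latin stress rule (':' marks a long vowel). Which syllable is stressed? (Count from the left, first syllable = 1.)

Classical Latin: stress the penult if heavy (long vowel or closed), else the antepenult.
Weights: 2 fo: H, 3 das H, 4 ru L.
The penult (syllable 3, das) is heavy, so it takes stress.
Stress on syllable 3: it.fo:.ˈdas.ru.

3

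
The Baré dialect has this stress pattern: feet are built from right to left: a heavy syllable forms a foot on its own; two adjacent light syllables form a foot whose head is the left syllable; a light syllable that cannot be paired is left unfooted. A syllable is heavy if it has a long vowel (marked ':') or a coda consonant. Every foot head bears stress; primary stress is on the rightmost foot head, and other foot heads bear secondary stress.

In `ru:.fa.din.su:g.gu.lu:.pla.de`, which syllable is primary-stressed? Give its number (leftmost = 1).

7

Weights: 1 ru: H, 2 fa L, 3 din H, 4 su:g H, 5 gu L, 6 lu: H, 7 pla L, 8 de L.
Parse right to left (heavy = foot alone; LL = one foot; stranded L unfooted): (ˈru:) fa (ˈdin) (ˈsu:g) gu (ˈlu:) (ˈpla.de).
Foot heads: 1, 3, 4, 6, 7.
Primary stress on the rightmost head = syllable 7.
Primary stress: syllable 7 → ru:.fa.din.su:g.gu.lu:.ˈpla.de.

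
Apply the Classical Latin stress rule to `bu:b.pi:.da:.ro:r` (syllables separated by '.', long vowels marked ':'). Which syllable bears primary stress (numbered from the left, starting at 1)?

Classical Latin: stress the penult if heavy (long vowel or closed), else the antepenult.
Weights: 2 pi: H, 3 da: H, 4 ro:r H.
The penult (syllable 3, da:) is heavy, so it takes stress.
Stress on syllable 3: bu:b.pi:.ˈda:.ro:r.

3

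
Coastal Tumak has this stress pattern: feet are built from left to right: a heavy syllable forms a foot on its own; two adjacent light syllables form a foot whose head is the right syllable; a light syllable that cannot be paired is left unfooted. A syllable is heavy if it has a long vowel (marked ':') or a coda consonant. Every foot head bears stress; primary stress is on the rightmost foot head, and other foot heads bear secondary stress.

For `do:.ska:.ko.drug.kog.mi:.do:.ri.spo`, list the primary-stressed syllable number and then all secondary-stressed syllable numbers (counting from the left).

Weights: 1 do: H, 2 ska: H, 3 ko L, 4 drug H, 5 kog H, 6 mi: H, 7 do: H, 8 ri L, 9 spo L.
Parse left to right (heavy = foot alone; LL = one foot; stranded L unfooted): (ˈdo:) (ˈska:) ko (ˈdrug) (ˈkog) (ˈmi:) (ˈdo:) (ri.ˈspo).
Foot heads: 1, 2, 4, 5, 6, 7, 9.
Primary stress on the rightmost head = syllable 9.
Secondary stress on 1, 2, 4, 5, 6, 7: ˌdo:.ˌska:.ko.ˌdrug.ˌkog.ˌmi:.ˌdo:.ri.ˈspo.

primary 9, secondary 1, 2, 4, 5, 6, 7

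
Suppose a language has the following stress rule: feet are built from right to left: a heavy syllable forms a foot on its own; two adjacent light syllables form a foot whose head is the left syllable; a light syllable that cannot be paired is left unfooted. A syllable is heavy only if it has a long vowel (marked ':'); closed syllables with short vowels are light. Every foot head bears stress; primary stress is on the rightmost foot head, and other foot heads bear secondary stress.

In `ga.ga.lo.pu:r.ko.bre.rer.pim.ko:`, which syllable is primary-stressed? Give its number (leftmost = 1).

9

Weights: 1 ga L, 2 ga L, 3 lo L, 4 pu:r H, 5 ko L, 6 bre L, 7 rer L, 8 pim L, 9 ko: H.
Parse right to left (heavy = foot alone; LL = one foot; stranded L unfooted): ga (ˈga.lo) (ˈpu:r) (ˈko.bre) (ˈrer.pim) (ˈko:).
Foot heads: 2, 4, 5, 7, 9.
Primary stress on the rightmost head = syllable 9.
Primary stress: syllable 9 → ga.ga.lo.pu:r.ko.bre.rer.pim.ˈko:.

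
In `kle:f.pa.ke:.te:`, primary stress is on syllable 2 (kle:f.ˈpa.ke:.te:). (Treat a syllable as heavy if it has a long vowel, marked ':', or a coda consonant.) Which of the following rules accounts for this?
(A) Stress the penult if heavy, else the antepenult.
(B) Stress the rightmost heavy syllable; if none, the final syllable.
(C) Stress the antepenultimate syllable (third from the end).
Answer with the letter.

Rule A → syllable 3 (observed: 2).
Rule B → syllable 4 (observed: 2).
Rule C → syllable 2 ✓.

C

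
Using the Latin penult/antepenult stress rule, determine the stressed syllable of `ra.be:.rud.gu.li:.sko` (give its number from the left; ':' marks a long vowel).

5

Classical Latin: stress the penult if heavy (long vowel or closed), else the antepenult.
Weights: 4 gu L, 5 li: H, 6 sko L.
The penult (syllable 5, li:) is heavy, so it takes stress.
Stress on syllable 5: ra.be:.rud.gu.ˈli:.sko.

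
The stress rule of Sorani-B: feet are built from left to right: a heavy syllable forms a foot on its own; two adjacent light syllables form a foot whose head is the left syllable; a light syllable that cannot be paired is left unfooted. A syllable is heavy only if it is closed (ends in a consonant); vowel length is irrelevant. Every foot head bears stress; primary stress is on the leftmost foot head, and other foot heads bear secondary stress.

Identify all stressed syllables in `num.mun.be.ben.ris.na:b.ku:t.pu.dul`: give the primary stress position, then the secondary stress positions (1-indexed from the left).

Weights: 1 num H, 2 mun H, 3 be L, 4 ben H, 5 ris H, 6 na:b H, 7 ku:t H, 8 pu L, 9 dul H.
Parse left to right (heavy = foot alone; LL = one foot; stranded L unfooted): (ˈnum) (ˈmun) be (ˈben) (ˈris) (ˈna:b) (ˈku:t) pu (ˈdul).
Foot heads: 1, 2, 4, 5, 6, 7, 9.
Primary stress on the leftmost head = syllable 1.
Secondary stress on 2, 4, 5, 6, 7, 9: ˈnum.ˌmun.be.ˌben.ˌris.ˌna:b.ˌku:t.pu.ˌdul.

primary 1, secondary 2, 4, 5, 6, 7, 9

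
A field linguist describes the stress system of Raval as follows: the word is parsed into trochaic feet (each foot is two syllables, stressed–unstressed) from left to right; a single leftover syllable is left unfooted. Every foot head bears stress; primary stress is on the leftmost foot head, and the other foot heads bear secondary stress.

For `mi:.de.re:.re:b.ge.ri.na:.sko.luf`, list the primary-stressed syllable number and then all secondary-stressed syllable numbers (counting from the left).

Parse left to right into trochaic (ˈσσ) feet: (ˈmi:.de) (ˈre:.re:b) (ˈge.ri) (ˈna:.sko) luf. Syllable 9 is left unfooted.
Foot heads (stressed positions): 1, 3, 5, 7.
End Rule Leftmost: primary stress on the leftmost head = syllable 1.
Secondary stress on 3, 5, 7: ˈmi:.de.ˌre:.re:b.ˌge.ri.ˌna:.sko.luf.

primary 1, secondary 3, 5, 7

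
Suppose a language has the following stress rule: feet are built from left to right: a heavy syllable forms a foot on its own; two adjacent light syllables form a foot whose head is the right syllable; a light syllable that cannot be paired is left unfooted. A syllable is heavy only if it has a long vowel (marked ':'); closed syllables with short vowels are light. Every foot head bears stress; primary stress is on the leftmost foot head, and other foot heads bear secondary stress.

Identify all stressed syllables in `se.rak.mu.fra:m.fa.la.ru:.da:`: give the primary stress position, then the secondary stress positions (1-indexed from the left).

Weights: 1 se L, 2 rak L, 3 mu L, 4 fra:m H, 5 fa L, 6 la L, 7 ru: H, 8 da: H.
Parse left to right (heavy = foot alone; LL = one foot; stranded L unfooted): (se.ˈrak) mu (ˈfra:m) (fa.ˈla) (ˈru:) (ˈda:).
Foot heads: 2, 4, 6, 7, 8.
Primary stress on the leftmost head = syllable 2.
Secondary stress on 4, 6, 7, 8: se.ˈrak.mu.ˌfra:m.fa.ˌla.ˌru:.ˌda:.

primary 2, secondary 4, 6, 7, 8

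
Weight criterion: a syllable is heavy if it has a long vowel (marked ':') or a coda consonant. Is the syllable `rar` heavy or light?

`rar`: short vowel, closed (coda /r/). Closed → heavy.

heavy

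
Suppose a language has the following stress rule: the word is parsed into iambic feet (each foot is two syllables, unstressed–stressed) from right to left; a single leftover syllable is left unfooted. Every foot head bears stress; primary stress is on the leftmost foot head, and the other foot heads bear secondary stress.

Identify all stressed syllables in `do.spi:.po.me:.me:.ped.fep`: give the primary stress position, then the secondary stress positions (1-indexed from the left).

Parse right to left into iambic (σˈσ) feet: do (spi:.ˈpo) (me:.ˈme:) (ped.ˈfep). Syllable 1 is left unfooted.
Foot heads (stressed positions): 3, 5, 7.
End Rule Leftmost: primary stress on the leftmost head = syllable 3.
Secondary stress on 5, 7: do.spi:.ˈpo.me:.ˌme:.ped.ˌfep.

primary 3, secondary 5, 7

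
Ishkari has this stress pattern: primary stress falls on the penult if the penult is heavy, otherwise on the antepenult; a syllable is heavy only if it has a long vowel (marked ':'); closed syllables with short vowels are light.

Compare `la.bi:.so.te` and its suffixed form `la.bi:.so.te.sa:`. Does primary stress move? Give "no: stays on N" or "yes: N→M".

yes: 2→3

Base `la.bi:.so.te` (4 syllables):
  Weights: 2 bi: H, 3 so L, 4 te L.
  The penult (syllable 3, so) is light, so stress falls on the antepenult (syllable 2, bi:).
  → primary stress on syllable 2.
Suffixed `la.bi:.so.te.sa:` (5 syllables):
  Weights: 3 so L, 4 te L, 5 sa: H.
  The penult (syllable 4, te) is light, so stress falls on the antepenult (syllable 3, so).
  → primary stress on syllable 3.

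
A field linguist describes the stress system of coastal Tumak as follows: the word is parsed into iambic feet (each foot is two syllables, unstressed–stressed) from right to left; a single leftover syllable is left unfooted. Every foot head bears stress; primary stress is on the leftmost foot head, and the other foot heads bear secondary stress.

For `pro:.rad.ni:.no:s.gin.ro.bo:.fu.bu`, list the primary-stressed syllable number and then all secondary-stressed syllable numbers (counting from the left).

Parse right to left into iambic (σˈσ) feet: pro: (rad.ˈni:) (no:s.ˈgin) (ro.ˈbo:) (fu.ˈbu). Syllable 1 is left unfooted.
Foot heads (stressed positions): 3, 5, 7, 9.
End Rule Leftmost: primary stress on the leftmost head = syllable 3.
Secondary stress on 5, 7, 9: pro:.rad.ˈni:.no:s.ˌgin.ro.ˌbo:.fu.ˌbu.

primary 3, secondary 5, 7, 9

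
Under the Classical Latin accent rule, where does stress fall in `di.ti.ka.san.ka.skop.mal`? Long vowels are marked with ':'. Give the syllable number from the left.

6

Classical Latin: stress the penult if heavy (long vowel or closed), else the antepenult.
Weights: 5 ka L, 6 skop H, 7 mal H.
The penult (syllable 6, skop) is heavy, so it takes stress.
Stress on syllable 6: di.ti.ka.san.ka.ˈskop.mal.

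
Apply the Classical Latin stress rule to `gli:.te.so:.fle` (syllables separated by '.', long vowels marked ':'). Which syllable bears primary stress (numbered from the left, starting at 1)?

Classical Latin: stress the penult if heavy (long vowel or closed), else the antepenult.
Weights: 2 te L, 3 so: H, 4 fle L.
The penult (syllable 3, so:) is heavy, so it takes stress.
Stress on syllable 3: gli:.te.ˈso:.fle.

3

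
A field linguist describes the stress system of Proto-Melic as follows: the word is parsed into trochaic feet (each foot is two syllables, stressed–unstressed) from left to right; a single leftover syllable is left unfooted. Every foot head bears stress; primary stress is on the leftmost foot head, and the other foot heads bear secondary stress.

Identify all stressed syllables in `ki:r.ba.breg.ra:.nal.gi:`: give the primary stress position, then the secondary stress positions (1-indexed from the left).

Parse left to right into trochaic (ˈσσ) feet: (ˈki:r.ba) (ˈbreg.ra:) (ˈnal.gi:).
Foot heads (stressed positions): 1, 3, 5.
End Rule Leftmost: primary stress on the leftmost head = syllable 1.
Secondary stress on 3, 5: ˈki:r.ba.ˌbreg.ra:.ˌnal.gi:.

primary 1, secondary 3, 5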